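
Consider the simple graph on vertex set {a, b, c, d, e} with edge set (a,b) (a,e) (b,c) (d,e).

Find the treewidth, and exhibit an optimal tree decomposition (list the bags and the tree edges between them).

Every bag has size at most 2, so the width is 2 − 1 = 1 and tw(G) ≤ 1. Since G has at least one edge (e.g. a–e), it is not an edgeless graph, so tw(G) ≥ 1. The upper and lower bounds meet at 1, so that is the treewidth.

Treewidth 1.
Bags: B1 = {a, e}  B2 = {d, e}  B3 = {a, b}  B4 = {b, c}
Tree: B1–B2, B1–B3, B3–B4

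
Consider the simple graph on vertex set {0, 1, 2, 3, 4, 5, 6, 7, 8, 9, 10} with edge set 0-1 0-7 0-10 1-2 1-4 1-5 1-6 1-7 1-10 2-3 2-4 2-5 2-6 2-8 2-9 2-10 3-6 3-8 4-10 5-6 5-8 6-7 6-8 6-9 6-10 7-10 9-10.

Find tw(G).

A width-3 tree decomposition is:
Bags: B1 = {1, 6, 7, 10}  B2 = {1, 2, 6, 10}  B3 = {1, 2, 4, 10}  B4 = {2, 6, 9, 10}  B5 = {1, 2, 5, 6}  B6 = {0, 1, 7, 10}  B7 = {2, 5, 6, 8}  B8 = {2, 3, 6, 8}
Tree: B1–B2, B2–B3, B2–B4, B2–B5, B1–B6, B5–B7, B7–B8
Each bag holds 4 vertices, so the decomposition has width 3, which upper-bounds the treewidth. On the other hand G contains the 4-clique {0, 1, 7, 10}. A clique must lie in a single bag of any decomposition, so no decomposition can have width below 3. Therefore the treewidth is 3.

3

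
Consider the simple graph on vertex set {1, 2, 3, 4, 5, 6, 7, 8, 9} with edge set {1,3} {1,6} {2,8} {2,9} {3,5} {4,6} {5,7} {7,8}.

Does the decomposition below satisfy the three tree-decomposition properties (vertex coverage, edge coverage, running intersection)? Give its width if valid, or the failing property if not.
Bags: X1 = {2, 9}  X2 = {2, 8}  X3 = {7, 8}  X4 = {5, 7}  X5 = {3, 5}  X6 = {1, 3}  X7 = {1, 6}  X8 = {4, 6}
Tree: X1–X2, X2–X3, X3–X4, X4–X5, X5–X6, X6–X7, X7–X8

Yes; width 1.

Checking the three conditions: (i) the bags cover all of {1, 2, 3, 4, 5, 6, 7, 8, 9}; (ii) for each edge, some bag contains both endpoints; (iii) the bags containing any fixed vertex form a subtree. All hold, so the decomposition is valid with width 2 − 1 = 1.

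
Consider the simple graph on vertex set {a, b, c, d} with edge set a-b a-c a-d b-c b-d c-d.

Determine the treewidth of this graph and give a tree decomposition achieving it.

With just one bag of size 4, the width is 4 − 1 = 3, so tw(G) ≤ 3. On the other hand G contains the 4-clique {a, b, c, d}. A clique must lie in a single bag of any decomposition, so no decomposition can have width below 3. Hence tw(G) = 3 exactly.

Treewidth 3.
Bags: B1 = {a, b, c, d}
Tree: (single bag)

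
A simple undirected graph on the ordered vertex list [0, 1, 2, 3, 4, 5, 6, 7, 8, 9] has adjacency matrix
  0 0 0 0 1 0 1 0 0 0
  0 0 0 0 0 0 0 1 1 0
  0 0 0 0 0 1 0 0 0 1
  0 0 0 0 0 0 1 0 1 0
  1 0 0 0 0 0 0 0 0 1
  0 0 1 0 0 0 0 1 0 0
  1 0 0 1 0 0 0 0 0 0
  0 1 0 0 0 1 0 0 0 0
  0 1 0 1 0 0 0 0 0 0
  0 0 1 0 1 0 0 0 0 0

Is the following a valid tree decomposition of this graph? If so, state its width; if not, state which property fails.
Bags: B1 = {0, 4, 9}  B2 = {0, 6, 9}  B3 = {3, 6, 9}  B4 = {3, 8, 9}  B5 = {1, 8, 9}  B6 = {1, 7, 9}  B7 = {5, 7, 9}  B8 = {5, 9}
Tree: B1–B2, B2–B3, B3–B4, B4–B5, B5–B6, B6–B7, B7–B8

A tree decomposition must satisfy three properties: every vertex lies in some bag; for every edge, both endpoints lie together in some bag; and for every vertex, the bags containing it form a connected subtree. Here vertex 2 appears in no bag, so the decomposition is invalid.

No — vertex 2 appears in no bag.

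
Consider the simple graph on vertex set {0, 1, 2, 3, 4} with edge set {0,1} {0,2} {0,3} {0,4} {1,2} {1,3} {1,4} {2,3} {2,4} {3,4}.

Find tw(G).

A width-4 tree decomposition is:
Bags: B1 = {0, 1, 2, 3, 4}
Tree: (single bag)
With just one bag of size 5, the width is 5 − 1 = 4, so tw(G) ≤ 4. For the lower bound, the 5 vertices {0, 1, 2, 3, 4} are pairwise adjacent, and any tree decomposition puts a clique entirely inside one bag — forcing width ≥ 4. Therefore the treewidth is 4.

4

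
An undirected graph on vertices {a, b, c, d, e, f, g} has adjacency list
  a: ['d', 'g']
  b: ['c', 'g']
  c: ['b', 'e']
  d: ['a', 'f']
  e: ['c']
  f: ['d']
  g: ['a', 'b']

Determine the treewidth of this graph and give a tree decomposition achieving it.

Each bag holds 2 vertices, so the decomposition has width 1, which upper-bounds the treewidth. Since G has at least one edge (e.g. f–d), it is not an edgeless graph, so tw(G) ≥ 1. Combining the bounds, tw(G) = 1.

Treewidth 1.
One such decomposition:
Bags: B1 = {d, f}  B2 = {a, d}  B3 = {a, g}  B4 = {b, g}  B5 = {b, c}  B6 = {c, e}
Tree: B1–B2, B2–B3, B3–B4, B4–B5, B5–B6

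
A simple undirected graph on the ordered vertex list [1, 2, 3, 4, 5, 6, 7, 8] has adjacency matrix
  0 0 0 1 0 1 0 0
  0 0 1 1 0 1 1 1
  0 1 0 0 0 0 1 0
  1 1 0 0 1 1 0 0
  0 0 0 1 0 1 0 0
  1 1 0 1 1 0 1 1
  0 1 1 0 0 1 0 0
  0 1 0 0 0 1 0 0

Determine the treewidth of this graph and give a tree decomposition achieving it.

Each bag holds 3 vertices, so the decomposition has width 2, which upper-bounds the treewidth. On the other hand G contains the 3-clique {2, 3, 7}. A clique must lie in a single bag of any decomposition, so no decomposition can have width below 2. Therefore the treewidth is 2.

Treewidth 2.
One optimal decomposition is:
Bags: B1 = {2, 4, 6}  B2 = {2, 6, 8}  B3 = {2, 6, 7}  B4 = {1, 4, 6}  B5 = {4, 5, 6}  B6 = {2, 3, 7}
Tree: B1–B2, B1–B3, B1–B4, B1–B5, B3–B6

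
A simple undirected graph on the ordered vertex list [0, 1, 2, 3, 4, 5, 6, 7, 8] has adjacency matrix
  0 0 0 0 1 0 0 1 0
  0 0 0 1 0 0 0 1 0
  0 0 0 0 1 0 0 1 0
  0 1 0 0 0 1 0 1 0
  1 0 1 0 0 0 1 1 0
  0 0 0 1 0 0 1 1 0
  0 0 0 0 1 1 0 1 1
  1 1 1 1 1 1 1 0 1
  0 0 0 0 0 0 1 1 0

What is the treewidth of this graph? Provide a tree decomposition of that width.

Treewidth 2.
One optimal decomposition is:
Bags: B1 = {5, 6, 7}  B2 = {4, 6, 7}  B3 = {3, 5, 7}  B4 = {2, 4, 7}  B5 = {0, 4, 7}  B6 = {6, 7, 8}  B7 = {1, 3, 7}
Tree: B1–B2, B1–B3, B2–B4, B4–B5, B1–B6, B3–B7

Every bag has size at most 3, so the width is 3 − 1 = 2 and tw(G) ≤ 2. On the other hand G contains the 3-clique {1, 3, 7}. A clique must lie in a single bag of any decomposition, so no decomposition can have width below 2. Combining the bounds, tw(G) = 2.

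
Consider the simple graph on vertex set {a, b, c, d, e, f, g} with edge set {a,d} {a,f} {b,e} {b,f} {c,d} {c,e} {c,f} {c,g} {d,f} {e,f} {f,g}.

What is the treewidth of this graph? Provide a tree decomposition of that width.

Each bag holds 3 vertices, so the decomposition has width 2, which upper-bounds the treewidth. On the other hand G contains the 3-clique {c, f, g}. A clique must lie in a single bag of any decomposition, so no decomposition can have width below 2. Hence tw(G) = 2 exactly.

Treewidth 2.
Bags: B1 = {c, f, g}  B2 = {c, d, f}  B3 = {a, d, f}  B4 = {c, e, f}  B5 = {b, e, f}
Tree: B1–B2, B2–B3, B2–B4, B4–B5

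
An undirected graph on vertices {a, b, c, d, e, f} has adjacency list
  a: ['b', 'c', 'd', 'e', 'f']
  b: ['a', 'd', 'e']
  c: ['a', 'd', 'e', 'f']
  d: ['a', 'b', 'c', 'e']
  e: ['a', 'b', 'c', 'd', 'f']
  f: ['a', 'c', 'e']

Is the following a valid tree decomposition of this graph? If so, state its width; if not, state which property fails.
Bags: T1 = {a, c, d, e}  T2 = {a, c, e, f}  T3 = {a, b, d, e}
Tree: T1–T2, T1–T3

Yes; width 3.

Every vertex of G appears in some bag (union = {a, b, c, d, e, f}); every edge is covered by a bag; and for each vertex v the set of bags containing v is connected in the bag tree. The decomposition is therefore valid. The largest bag has 4 vertices, so the width is 3.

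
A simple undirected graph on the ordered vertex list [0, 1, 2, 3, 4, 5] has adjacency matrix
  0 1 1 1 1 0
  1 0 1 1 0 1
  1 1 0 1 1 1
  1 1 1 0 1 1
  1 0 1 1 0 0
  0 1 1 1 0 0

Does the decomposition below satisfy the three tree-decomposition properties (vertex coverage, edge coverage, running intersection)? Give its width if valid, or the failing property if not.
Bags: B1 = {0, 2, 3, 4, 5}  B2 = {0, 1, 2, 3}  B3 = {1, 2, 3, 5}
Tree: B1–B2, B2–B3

No — bags containing vertex 5 are not connected in the tree.

A tree decomposition must satisfy three properties: every vertex lies in some bag; for every edge, both endpoints lie together in some bag; and for every vertex, the bags containing it form a connected subtree. Here bags containing vertex 5 are not connected in the tree, so the decomposition is invalid.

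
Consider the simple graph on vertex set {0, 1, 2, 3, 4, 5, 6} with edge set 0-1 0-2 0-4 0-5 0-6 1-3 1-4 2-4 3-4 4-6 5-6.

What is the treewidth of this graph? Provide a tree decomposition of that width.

The largest bag has 3 vertices, giving width 2; this decomposition certifies tw(G) ≤ 2. On the other hand G contains the 3-clique {0, 1, 4}. A clique must lie in a single bag of any decomposition, so no decomposition can have width below 2. Hence tw(G) = 2 exactly.

Treewidth 2.
One optimal decomposition is:
Bags: B1 = {0, 5, 6}  B2 = {0, 4, 6}  B3 = {0, 1, 4}  B4 = {1, 3, 4}  B5 = {0, 2, 4}
Tree: B1–B2, B2–B3, B3–B4, B2–B5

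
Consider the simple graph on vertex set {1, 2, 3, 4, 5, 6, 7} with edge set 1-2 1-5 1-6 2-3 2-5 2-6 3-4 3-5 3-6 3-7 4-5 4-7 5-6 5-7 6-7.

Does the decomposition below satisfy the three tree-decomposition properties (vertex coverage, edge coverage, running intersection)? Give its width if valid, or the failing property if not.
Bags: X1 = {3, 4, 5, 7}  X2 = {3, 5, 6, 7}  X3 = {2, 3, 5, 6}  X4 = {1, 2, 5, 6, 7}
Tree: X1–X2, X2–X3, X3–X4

A tree decomposition must satisfy three properties: every vertex lies in some bag; for every edge, both endpoints lie together in some bag; and for every vertex, the bags containing it form a connected subtree. Here bags containing vertex 7 are not connected in the tree, so the decomposition is invalid.

No — bags containing vertex 7 are not connected in the tree.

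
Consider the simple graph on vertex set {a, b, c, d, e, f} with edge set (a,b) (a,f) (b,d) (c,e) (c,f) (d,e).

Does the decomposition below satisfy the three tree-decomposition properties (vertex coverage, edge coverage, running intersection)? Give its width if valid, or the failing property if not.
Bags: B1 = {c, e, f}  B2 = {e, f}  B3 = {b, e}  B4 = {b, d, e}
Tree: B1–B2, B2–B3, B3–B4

A tree decomposition must satisfy three properties: every vertex lies in some bag; for every edge, both endpoints lie together in some bag; and for every vertex, the bags containing it form a connected subtree. Here vertex a appears in no bag, so the decomposition is invalid.

No — vertex a appears in no bag.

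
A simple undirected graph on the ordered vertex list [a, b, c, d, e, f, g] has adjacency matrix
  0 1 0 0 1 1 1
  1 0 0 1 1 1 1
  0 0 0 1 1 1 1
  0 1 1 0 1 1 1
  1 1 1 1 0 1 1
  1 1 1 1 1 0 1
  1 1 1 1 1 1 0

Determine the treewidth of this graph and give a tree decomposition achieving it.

Every bag has size at most 5, so the width is 5 − 1 = 4 and tw(G) ≤ 4. On the other hand G contains the 5-clique {c, d, e, f, g}. A clique must lie in a single bag of any decomposition, so no decomposition can have width below 4. Hence tw(G) = 4 exactly.

Treewidth 4.
Bags: B1 = {a, b, e, f, g}  B2 = {b, d, e, f, g}  B3 = {c, d, e, f, g}
Tree: B1–B2, B2–B3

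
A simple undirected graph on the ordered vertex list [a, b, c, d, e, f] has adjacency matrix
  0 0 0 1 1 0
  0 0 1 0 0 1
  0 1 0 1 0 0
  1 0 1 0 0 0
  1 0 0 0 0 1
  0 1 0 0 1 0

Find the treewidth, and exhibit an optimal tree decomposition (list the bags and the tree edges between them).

Each bag holds 3 vertices, so the decomposition has width 2, which upper-bounds the treewidth. The edges b–f–e–a–d–c–b form a cycle, so G is not a tree and its treewidth is at least 2. The upper and lower bounds meet at 2, so that is the treewidth.

Treewidth 2.
One optimal decomposition is:
Bags: B1 = {b, e, f}  B2 = {a, b, e}  B3 = {a, b, d}  B4 = {b, c, d}
Tree: B1–B2, B2–B3, B3–B4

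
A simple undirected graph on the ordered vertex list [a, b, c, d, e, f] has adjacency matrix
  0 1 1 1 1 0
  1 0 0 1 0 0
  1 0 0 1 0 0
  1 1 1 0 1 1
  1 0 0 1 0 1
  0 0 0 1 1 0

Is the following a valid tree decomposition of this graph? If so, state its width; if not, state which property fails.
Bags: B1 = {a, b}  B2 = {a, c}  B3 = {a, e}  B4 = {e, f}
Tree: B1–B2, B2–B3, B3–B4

No — vertex d appears in no bag.

A tree decomposition must satisfy three properties: every vertex lies in some bag; for every edge, both endpoints lie together in some bag; and for every vertex, the bags containing it form a connected subtree. Here vertex d appears in no bag, so the decomposition is invalid.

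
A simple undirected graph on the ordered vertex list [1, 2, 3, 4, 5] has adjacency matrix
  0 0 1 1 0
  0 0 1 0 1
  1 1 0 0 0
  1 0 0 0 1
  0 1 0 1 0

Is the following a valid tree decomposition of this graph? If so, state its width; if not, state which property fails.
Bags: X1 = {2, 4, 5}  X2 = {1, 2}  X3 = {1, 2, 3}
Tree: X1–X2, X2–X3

No — edge (4,1) lies in no bag.

A tree decomposition must satisfy three properties: every vertex lies in some bag; for every edge, both endpoints lie together in some bag; and for every vertex, the bags containing it form a connected subtree. Here edge (4,1) lies in no bag, so the decomposition is invalid.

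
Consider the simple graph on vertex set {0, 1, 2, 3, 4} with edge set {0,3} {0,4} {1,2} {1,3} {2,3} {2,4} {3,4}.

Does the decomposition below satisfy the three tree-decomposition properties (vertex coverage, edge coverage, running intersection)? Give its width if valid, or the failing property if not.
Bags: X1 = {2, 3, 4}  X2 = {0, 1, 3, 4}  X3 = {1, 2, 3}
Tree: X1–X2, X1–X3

A tree decomposition must satisfy three properties: every vertex lies in some bag; for every edge, both endpoints lie together in some bag; and for every vertex, the bags containing it form a connected subtree. Here bags containing vertex 1 are not connected in the tree, so the decomposition is invalid.

No — bags containing vertex 1 are not connected in the tree.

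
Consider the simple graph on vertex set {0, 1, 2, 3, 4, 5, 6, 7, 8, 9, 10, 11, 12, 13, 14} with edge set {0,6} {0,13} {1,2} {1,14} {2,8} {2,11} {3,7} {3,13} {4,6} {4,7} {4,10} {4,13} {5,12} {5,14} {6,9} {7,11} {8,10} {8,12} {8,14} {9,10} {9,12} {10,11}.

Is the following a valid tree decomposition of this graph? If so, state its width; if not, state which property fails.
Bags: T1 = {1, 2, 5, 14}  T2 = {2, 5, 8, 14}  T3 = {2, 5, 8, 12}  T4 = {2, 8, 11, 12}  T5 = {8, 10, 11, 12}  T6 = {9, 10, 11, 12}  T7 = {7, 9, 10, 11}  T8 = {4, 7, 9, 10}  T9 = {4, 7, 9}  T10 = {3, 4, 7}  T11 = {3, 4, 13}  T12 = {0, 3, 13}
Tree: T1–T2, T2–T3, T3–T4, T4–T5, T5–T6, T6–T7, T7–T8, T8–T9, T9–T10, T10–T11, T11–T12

A tree decomposition must satisfy three properties: every vertex lies in some bag; for every edge, both endpoints lie together in some bag; and for every vertex, the bags containing it form a connected subtree. Here vertex 6 appears in no bag, so the decomposition is invalid.

No — vertex 6 appears in no bag.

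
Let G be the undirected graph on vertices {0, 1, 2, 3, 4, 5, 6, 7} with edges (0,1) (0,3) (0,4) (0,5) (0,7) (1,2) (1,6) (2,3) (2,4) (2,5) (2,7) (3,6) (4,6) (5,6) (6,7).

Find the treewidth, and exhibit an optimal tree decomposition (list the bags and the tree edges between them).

Every bag has size at most 4, so the width is 4 − 1 = 3 and tw(G) ≤ 3. For the lower bound: the 4 vertex sets {0,7}, {1,6}, {2}, {5} are disjoint, each induces a connected subgraph, and every pair is joined by at least one edge of G. Contracting each set to a single vertex therefore yields K_{4} as a minor, and since treewidth is minor-monotone, tw(G) ≥ tw(K_{4}) = 3. Combining the bounds, tw(G) = 3.

Treewidth 3.
Bags: B1 = {0, 2, 6, 7}  B2 = {0, 1, 2, 6}  B3 = {0, 2, 5, 6}  B4 = {0, 2, 3, 6}  B5 = {0, 2, 4, 6}
Tree: B1–B2, B2–B3, B3–B4, B4–B5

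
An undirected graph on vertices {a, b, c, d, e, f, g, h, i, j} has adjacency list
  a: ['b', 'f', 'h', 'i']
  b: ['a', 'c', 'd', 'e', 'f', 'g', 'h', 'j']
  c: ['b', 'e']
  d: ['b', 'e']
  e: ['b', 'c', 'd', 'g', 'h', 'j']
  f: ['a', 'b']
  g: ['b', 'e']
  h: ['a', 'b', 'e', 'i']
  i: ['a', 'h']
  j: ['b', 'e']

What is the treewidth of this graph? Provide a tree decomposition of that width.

Treewidth 2.
One optimal decomposition is:
Bags: B1 = {b, e, g}  B2 = {b, e, h}  B3 = {a, b, h}  B4 = {b, c, e}  B5 = {b, e, j}  B6 = {a, h, i}  B7 = {b, d, e}  B8 = {a, b, f}
Tree: B1–B2, B2–B3, B2–B4, B2–B5, B3–B6, B5–B7, B3–B8

Each bag holds 3 vertices, so the decomposition has width 2, which upper-bounds the treewidth. For the lower bound, the 3 vertices {a, b, h} are pairwise adjacent, and any tree decomposition puts a clique entirely inside one bag — forcing width ≥ 2. Hence tw(G) = 2 exactly.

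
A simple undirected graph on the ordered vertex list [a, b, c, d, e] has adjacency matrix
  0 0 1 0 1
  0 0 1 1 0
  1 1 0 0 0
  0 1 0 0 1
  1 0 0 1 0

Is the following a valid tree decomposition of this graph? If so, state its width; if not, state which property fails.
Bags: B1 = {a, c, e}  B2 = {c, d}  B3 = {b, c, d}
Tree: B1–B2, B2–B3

A tree decomposition must satisfy three properties: every vertex lies in some bag; for every edge, both endpoints lie together in some bag; and for every vertex, the bags containing it form a connected subtree. Here edge (e,d) lies in no bag, so the decomposition is invalid.

No — edge (e,d) lies in no bag.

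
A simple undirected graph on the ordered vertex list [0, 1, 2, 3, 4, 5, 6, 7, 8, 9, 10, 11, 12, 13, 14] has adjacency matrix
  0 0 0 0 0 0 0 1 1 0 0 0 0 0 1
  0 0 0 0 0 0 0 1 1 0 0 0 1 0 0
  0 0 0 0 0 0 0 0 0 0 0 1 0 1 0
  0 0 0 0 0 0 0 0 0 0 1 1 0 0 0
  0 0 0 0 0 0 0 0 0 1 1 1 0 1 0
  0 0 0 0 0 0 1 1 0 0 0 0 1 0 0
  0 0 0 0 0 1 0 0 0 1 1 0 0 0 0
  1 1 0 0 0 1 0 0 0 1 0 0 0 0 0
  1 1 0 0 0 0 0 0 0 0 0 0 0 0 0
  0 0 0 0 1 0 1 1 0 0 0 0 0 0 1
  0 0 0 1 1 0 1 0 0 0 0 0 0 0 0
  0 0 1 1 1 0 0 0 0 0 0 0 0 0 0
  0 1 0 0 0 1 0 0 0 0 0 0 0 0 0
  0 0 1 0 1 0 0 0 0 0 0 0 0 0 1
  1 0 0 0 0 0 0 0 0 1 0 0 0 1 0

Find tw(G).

3

A width-3 tree decomposition is:
Bags: B1 = {2, 3, 10, 11}  B2 = {2, 4, 10, 11}  B3 = {2, 4, 10, 13}  B4 = {4, 6, 10, 13}  B5 = {4, 6, 9, 13}  B6 = {6, 9, 13, 14}  B7 = {5, 6, 9, 14}  B8 = {5, 7, 9, 14}  B9 = {0, 5, 7, 14}  B10 = {0, 5, 7, 12}  B11 = {0, 1, 7, 12}  B12 = {0, 1, 8, 12}
Tree: B1–B2, B2–B3, B3–B4, B4–B5, B5–B6, B6–B7, B7–B8, B8–B9, B9–B10, B10–B11, B11–B12
The largest bag has 4 vertices, giving width 3; this decomposition certifies tw(G) ≤ 3. For the lower bound: the 4 vertex sets {2,3,11}, {10}, {4}, {6,9,13,14} are disjoint, each induces a connected subgraph, and every pair is joined by at least one edge of G. Contracting each set to a single vertex therefore yields K_{4} as a minor, and since treewidth is minor-monotone, tw(G) ≥ tw(K_{4}) = 3. Therefore the treewidth is 3.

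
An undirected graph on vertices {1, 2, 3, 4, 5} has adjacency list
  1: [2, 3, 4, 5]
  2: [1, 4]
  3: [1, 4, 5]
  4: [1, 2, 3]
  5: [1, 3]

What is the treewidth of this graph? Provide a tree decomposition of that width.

Treewidth 2.
One such decomposition:
Bags: B1 = {1, 3, 5}  B2 = {1, 3, 4}  B3 = {1, 2, 4}
Tree: B1–B2, B2–B3

Every bag has size at most 3, so the width is 3 − 1 = 2 and tw(G) ≤ 2. For the lower bound, the 3 vertices {1, 2, 4} are pairwise adjacent, and any tree decomposition puts a clique entirely inside one bag — forcing width ≥ 2. Hence tw(G) = 2 exactly.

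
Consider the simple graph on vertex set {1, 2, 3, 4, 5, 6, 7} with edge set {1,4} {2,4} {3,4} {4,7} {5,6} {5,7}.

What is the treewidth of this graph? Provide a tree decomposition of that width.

Treewidth 1.
Bags: B1 = {4, 7}  B2 = {1, 4}  B3 = {5, 7}  B4 = {3, 4}  B5 = {5, 6}  B6 = {2, 4}
Tree: B1–B2, B1–B3, B2–B4, B3–B5, B4–B6

Each bag holds 2 vertices, so the decomposition has width 1, which upper-bounds the treewidth. Since G has at least one edge (e.g. 7–4), it is not an edgeless graph, so tw(G) ≥ 1. Combining the bounds, tw(G) = 1.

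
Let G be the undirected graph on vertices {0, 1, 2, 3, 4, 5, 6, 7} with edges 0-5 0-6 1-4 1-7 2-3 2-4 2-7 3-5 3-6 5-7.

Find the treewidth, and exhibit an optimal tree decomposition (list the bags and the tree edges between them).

Each bag holds 3 vertices, so the decomposition has width 2, which upper-bounds the treewidth. Since 1–4–2–7–1 is a cycle in G, G is not acyclic. Forests are exactly the graphs of treewidth ≤ 1, so tw(G) ≥ 2. Combining the bounds, tw(G) = 2.

Treewidth 2.
One optimal decomposition is:
Bags: B1 = {1, 4, 7}  B2 = {2, 4, 7}  B3 = {2, 5, 7}  B4 = {2, 3, 5}  B5 = {0, 3, 5}  B6 = {0, 3, 6}
Tree: B1–B2, B2–B3, B3–B4, B4–B5, B5–B6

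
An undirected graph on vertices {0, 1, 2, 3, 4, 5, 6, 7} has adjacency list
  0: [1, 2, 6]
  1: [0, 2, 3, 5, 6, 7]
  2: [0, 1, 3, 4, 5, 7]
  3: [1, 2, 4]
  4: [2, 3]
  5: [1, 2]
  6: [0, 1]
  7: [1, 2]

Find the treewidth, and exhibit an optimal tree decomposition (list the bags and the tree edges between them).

Treewidth 2.
One such decomposition:
Bags: B1 = {0, 1, 2}  B2 = {1, 2, 7}  B3 = {0, 1, 6}  B4 = {1, 2, 3}  B5 = {1, 2, 5}  B6 = {2, 3, 4}
Tree: B1–B2, B1–B3, B1–B4, B2–B5, B4–B6

Each bag holds 3 vertices, so the decomposition has width 2, which upper-bounds the treewidth. Conversely, {0, 1, 2} is a clique of size 3, and the vertices of any clique must share a bag in every tree decomposition; so some bag has ≥ 3 vertices and tw(G) ≥ 2. Combining the bounds, tw(G) = 2.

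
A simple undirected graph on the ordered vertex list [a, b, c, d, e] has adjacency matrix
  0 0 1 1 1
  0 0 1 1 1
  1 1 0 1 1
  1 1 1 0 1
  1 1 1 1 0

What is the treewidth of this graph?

A width-3 tree decomposition is:
Bags: B1 = {b, c, d, e}  B2 = {a, c, d, e}
Tree: B1–B2
The largest bag has 4 vertices, giving width 3; this decomposition certifies tw(G) ≤ 3. On the other hand G contains the 4-clique {a, c, d, e}. A clique must lie in a single bag of any decomposition, so no decomposition can have width below 3. The upper and lower bounds meet at 3, so that is the treewidth.

3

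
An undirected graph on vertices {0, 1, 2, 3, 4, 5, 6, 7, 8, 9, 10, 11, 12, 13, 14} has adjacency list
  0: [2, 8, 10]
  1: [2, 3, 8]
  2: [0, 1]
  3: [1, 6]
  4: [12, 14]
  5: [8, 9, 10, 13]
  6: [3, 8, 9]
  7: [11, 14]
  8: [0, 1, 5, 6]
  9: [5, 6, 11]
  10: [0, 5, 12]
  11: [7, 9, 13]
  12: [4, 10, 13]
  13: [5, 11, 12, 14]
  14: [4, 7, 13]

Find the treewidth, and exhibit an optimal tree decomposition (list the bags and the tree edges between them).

The largest bag has 4 vertices, giving width 3; this decomposition certifies tw(G) ≤ 3. For the lower bound: the 4 vertex sets {4,7,14}, {12}, {13}, {5,9,10,11} are disjoint, each induces a connected subgraph, and every pair is joined by at least one edge of G. Contracting each set to a single vertex therefore yields K_{4} as a minor, and since treewidth is minor-monotone, tw(G) ≥ tw(K_{4}) = 3. The upper and lower bounds meet at 3, so that is the treewidth.

Treewidth 3.
One optimal decomposition is:
Bags: B1 = {4, 7, 12, 14}  B2 = {7, 12, 13, 14}  B3 = {7, 11, 12, 13}  B4 = {10, 11, 12, 13}  B5 = {5, 10, 11, 13}  B6 = {5, 9, 10, 11}  B7 = {0, 5, 9, 10}  B8 = {0, 5, 8, 9}  B9 = {0, 6, 8, 9}  B10 = {0, 2, 6, 8}  B11 = {1, 2, 6, 8}  B12 = {1, 2, 3, 6}
Tree: B1–B2, B2–B3, B3–B4, B4–B5, B5–B6, B6–B7, B7–B8, B8–B9, B9–B10, B10–B11, B11–B12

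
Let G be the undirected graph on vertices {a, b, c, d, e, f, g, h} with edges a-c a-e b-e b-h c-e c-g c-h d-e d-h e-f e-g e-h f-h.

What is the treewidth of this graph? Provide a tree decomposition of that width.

Treewidth 2.
One such decomposition:
Bags: B1 = {c, e, h}  B2 = {a, c, e}  B3 = {c, e, g}  B4 = {e, f, h}  B5 = {d, e, h}  B6 = {b, e, h}
Tree: B1–B2, B1–B3, B1–B4, B4–B5, B1–B6

Each bag holds 3 vertices, so the decomposition has width 2, which upper-bounds the treewidth. Conversely, {c, e, g} is a clique of size 3, and the vertices of any clique must share a bag in every tree decomposition; so some bag has ≥ 3 vertices and tw(G) ≥ 2. Hence tw(G) = 2 exactly.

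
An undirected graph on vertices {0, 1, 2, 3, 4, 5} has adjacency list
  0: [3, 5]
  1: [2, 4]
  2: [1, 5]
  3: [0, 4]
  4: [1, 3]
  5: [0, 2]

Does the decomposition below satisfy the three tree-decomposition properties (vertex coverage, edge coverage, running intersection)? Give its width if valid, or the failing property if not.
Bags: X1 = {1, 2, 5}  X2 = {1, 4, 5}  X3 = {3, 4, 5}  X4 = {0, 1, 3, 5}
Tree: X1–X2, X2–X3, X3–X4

A tree decomposition must satisfy three properties: every vertex lies in some bag; for every edge, both endpoints lie together in some bag; and for every vertex, the bags containing it form a connected subtree. Here bags containing vertex 1 are not connected in the tree, so the decomposition is invalid.

No — bags containing vertex 1 are not connected in the tree.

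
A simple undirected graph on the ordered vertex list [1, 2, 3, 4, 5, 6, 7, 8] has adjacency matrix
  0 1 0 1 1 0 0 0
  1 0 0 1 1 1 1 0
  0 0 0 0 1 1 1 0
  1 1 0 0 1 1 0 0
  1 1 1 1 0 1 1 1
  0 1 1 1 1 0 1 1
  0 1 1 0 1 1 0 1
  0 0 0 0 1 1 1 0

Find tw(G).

A width-3 tree decomposition is:
Bags: B1 = {2, 4, 5, 6}  B2 = {1, 2, 4, 5}  B3 = {2, 5, 6, 7}  B4 = {3, 5, 6, 7}  B5 = {5, 6, 7, 8}
Tree: B1–B2, B1–B3, B3–B4, B4–B5
The largest bag has 4 vertices, giving width 3; this decomposition certifies tw(G) ≤ 3. For the lower bound, the 4 vertices {1, 2, 4, 5} are pairwise adjacent, and any tree decomposition puts a clique entirely inside one bag — forcing width ≥ 3. Hence tw(G) = 3 exactly.

3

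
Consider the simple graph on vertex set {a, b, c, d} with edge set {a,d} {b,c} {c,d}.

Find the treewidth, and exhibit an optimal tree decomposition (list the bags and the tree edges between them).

Every bag has size at most 2, so the width is 2 − 1 = 1 and tw(G) ≤ 1. Since G has at least one edge (e.g. a–d), it is not an edgeless graph, so tw(G) ≥ 1. Combining the bounds, tw(G) = 1.

Treewidth 1.
One such decomposition:
Bags: B1 = {a, d}  B2 = {c, d}  B3 = {b, c}
Tree: B1–B2, B2–B3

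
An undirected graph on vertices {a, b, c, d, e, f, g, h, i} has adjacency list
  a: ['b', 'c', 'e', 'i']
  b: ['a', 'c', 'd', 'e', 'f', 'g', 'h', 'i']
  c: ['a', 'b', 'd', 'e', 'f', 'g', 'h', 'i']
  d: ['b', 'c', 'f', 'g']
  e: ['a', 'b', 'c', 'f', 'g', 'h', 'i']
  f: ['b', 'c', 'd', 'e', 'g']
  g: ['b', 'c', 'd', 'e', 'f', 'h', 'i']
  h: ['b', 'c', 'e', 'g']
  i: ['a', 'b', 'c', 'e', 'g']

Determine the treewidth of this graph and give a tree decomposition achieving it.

The largest bag has 5 vertices, giving width 4; this decomposition certifies tw(G) ≤ 4. Conversely, {b, c, d, f, g} is a clique of size 5, and the vertices of any clique must share a bag in every tree decomposition; so some bag has ≥ 5 vertices and tw(G) ≥ 4. Combining the bounds, tw(G) = 4.

Treewidth 4.
Bags: B1 = {b, c, e, g, i}  B2 = {b, c, e, f, g}  B3 = {b, c, e, g, h}  B4 = {b, c, d, f, g}  B5 = {a, b, c, e, i}
Tree: B1–B2, B1–B3, B2–B4, B1–B5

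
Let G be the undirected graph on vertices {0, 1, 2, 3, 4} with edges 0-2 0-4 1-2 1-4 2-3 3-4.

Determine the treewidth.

A width-2 tree decomposition is:
Bags: B1 = {2, 3, 4}  B2 = {1, 2, 4}  B3 = {0, 2, 4}
Tree: B1–B2, B2–B3
Each bag holds 3 vertices, so the decomposition has width 2, which upper-bounds the treewidth. Since 4–3–2–1–4 is a cycle in G, G is not acyclic. Forests are exactly the graphs of treewidth ≤ 1, so tw(G) ≥ 2. Combining the bounds, tw(G) = 2.

2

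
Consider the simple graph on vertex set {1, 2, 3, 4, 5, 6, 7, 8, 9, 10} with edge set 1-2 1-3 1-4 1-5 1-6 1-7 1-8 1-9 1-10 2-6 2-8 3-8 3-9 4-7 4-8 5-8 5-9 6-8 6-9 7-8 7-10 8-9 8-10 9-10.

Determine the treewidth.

3

A width-3 tree decomposition is:
Bags: B1 = {1, 3, 8, 9}  B2 = {1, 6, 8, 9}  B3 = {1, 5, 8, 9}  B4 = {1, 8, 9, 10}  B5 = {1, 2, 6, 8}  B6 = {1, 7, 8, 10}  B7 = {1, 4, 7, 8}
Tree: B1–B2, B2–B3, B2–B4, B2–B5, B4–B6, B6–B7
Each bag holds 4 vertices, so the decomposition has width 3, which upper-bounds the treewidth. Conversely, {1, 8, 9, 10} is a clique of size 4, and the vertices of any clique must share a bag in every tree decomposition; so some bag has ≥ 4 vertices and tw(G) ≥ 3. Combining the bounds, tw(G) = 3.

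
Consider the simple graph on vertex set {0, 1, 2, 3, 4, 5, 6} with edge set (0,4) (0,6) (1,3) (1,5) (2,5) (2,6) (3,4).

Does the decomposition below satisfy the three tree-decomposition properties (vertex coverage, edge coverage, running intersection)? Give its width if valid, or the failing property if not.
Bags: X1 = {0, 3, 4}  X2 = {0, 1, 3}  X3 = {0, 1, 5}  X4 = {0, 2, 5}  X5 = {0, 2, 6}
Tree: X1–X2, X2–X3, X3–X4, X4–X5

Yes; width 2.

Every vertex of G appears in some bag (union = {0, 1, 2, 3, 4, 5, 6}); every edge is covered by a bag; and for each vertex v the set of bags containing v is connected in the bag tree. The decomposition is therefore valid. The largest bag has 3 vertices, so the width is 2.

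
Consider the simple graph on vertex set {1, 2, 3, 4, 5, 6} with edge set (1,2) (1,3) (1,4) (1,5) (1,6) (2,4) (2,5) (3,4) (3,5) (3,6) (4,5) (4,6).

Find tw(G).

3

A width-3 tree decomposition is:
Bags: B1 = {1, 2, 4, 5}  B2 = {1, 3, 4, 5}  B3 = {1, 3, 4, 6}
Tree: B1–B2, B2–B3
Every bag has size at most 4, so the width is 4 − 1 = 3 and tw(G) ≤ 3. For the lower bound, the 4 vertices {1, 2, 4, 5} are pairwise adjacent, and any tree decomposition puts a clique entirely inside one bag — forcing width ≥ 3. Hence tw(G) = 3 exactly.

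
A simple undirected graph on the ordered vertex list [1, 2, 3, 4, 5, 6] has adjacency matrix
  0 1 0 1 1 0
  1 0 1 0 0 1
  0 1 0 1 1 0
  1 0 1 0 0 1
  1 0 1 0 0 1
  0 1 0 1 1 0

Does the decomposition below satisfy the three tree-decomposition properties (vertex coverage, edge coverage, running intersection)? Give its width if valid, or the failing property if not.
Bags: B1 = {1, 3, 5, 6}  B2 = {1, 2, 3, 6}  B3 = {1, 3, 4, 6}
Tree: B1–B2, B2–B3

Checking the three conditions: (i) the bags cover all of {1, 2, 3, 4, 5, 6}; (ii) for each edge, some bag contains both endpoints; (iii) the bags containing any fixed vertex form a subtree. All hold, so the decomposition is valid with width 4 − 1 = 3.

Yes; width 3.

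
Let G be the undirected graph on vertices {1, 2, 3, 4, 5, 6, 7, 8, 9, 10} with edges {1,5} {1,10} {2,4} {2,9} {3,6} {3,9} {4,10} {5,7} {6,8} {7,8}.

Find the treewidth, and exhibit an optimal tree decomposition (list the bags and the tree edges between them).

Treewidth 2.
One such decomposition:
Bags: B1 = {5, 7, 8}  B2 = {5, 6, 8}  B3 = {3, 5, 6}  B4 = {3, 5, 9}  B5 = {2, 5, 9}  B6 = {2, 4, 5}  B7 = {4, 5, 10}  B8 = {1, 5, 10}
Tree: B1–B2, B2–B3, B3–B4, B4–B5, B5–B6, B6–B7, B7–B8

Each bag holds 3 vertices, so the decomposition has width 2, which upper-bounds the treewidth. For the lower bound, G contains the cycle 5–7–8–6–3–9–2–4–10–1–5, so G is not a forest; only forests have treewidth ≤ 1, hence tw(G) ≥ 2. The upper and lower bounds meet at 2, so that is the treewidth.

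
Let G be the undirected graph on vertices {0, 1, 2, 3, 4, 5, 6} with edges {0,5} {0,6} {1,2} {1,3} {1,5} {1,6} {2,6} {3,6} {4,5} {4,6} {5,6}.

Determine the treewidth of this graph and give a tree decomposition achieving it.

Treewidth 2.
Bags: B1 = {1, 5, 6}  B2 = {0, 5, 6}  B3 = {1, 3, 6}  B4 = {4, 5, 6}  B5 = {1, 2, 6}
Tree: B1–B2, B1–B3, B1–B4, B1–B5

Each bag holds 3 vertices, so the decomposition has width 2, which upper-bounds the treewidth. For the lower bound, the 3 vertices {0, 5, 6} are pairwise adjacent, and any tree decomposition puts a clique entirely inside one bag — forcing width ≥ 2. Therefore the treewidth is 2.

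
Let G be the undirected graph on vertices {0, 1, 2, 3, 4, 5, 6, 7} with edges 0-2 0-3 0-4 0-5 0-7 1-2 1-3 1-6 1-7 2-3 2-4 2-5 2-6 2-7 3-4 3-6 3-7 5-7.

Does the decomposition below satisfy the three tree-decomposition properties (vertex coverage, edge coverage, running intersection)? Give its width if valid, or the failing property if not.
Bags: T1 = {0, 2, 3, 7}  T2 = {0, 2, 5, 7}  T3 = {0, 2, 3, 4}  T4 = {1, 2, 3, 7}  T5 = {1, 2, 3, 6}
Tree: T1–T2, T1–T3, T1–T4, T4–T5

Yes; width 3.

Checking the three conditions: (i) the bags cover all of {0, 1, 2, 3, 4, 5, 6, 7}; (ii) for each edge, some bag contains both endpoints; (iii) the bags containing any fixed vertex form a subtree. All hold, so the decomposition is valid with width 4 − 1 = 3.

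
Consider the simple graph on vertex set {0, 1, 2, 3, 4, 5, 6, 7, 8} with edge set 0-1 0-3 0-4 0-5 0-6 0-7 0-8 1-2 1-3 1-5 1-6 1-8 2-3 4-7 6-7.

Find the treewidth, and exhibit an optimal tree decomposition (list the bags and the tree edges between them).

Treewidth 2.
Bags: B1 = {0, 1, 5}  B2 = {0, 1, 6}  B3 = {0, 1, 8}  B4 = {0, 1, 3}  B5 = {0, 6, 7}  B6 = {0, 4, 7}  B7 = {1, 2, 3}
Tree: B1–B2, B1–B3, B1–B4, B2–B5, B5–B6, B4–B7

Every bag has size at most 3, so the width is 3 − 1 = 2 and tw(G) ≤ 2. Conversely, {0, 1, 8} is a clique of size 3, and the vertices of any clique must share a bag in every tree decomposition; so some bag has ≥ 3 vertices and tw(G) ≥ 2. The upper and lower bounds meet at 2, so that is the treewidth.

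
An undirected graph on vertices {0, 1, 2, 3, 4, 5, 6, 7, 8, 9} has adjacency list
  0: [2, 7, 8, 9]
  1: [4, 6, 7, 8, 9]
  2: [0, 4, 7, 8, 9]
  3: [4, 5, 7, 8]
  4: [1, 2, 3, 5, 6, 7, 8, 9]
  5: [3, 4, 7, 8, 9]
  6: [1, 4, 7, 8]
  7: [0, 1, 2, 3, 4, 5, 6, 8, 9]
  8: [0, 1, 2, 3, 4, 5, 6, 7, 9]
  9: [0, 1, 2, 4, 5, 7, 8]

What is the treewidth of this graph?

4

A width-4 tree decomposition is:
Bags: B1 = {4, 5, 7, 8, 9}  B2 = {2, 4, 7, 8, 9}  B3 = {0, 2, 7, 8, 9}  B4 = {1, 4, 7, 8, 9}  B5 = {1, 4, 6, 7, 8}  B6 = {3, 4, 5, 7, 8}
Tree: B1–B2, B2–B3, B2–B4, B4–B5, B1–B6
Every bag has size at most 5, so the width is 5 − 1 = 4 and tw(G) ≤ 4. On the other hand G contains the 5-clique {0, 2, 7, 8, 9}. A clique must lie in a single bag of any decomposition, so no decomposition can have width below 4. The upper and lower bounds meet at 4, so that is the treewidth.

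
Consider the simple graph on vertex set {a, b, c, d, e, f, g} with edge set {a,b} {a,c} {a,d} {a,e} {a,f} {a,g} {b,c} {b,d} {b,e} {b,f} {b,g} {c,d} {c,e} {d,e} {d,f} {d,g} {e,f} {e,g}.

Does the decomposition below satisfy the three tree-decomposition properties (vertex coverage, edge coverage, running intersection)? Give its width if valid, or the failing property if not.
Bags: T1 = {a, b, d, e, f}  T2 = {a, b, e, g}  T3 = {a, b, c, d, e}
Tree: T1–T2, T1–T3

No — edge (d,g) lies in no bag.

A tree decomposition must satisfy three properties: every vertex lies in some bag; for every edge, both endpoints lie together in some bag; and for every vertex, the bags containing it form a connected subtree. Here edge (d,g) lies in no bag, so the decomposition is invalid.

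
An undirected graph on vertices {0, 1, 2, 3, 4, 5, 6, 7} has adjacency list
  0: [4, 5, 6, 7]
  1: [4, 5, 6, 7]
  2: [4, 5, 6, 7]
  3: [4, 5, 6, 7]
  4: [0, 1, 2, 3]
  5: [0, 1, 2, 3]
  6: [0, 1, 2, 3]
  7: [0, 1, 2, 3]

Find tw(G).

A width-4 tree decomposition is:
Bags: B1 = {1, 4, 5, 6, 7}  B2 = {3, 4, 5, 6, 7}  B3 = {2, 4, 5, 6, 7}  B4 = {0, 4, 5, 6, 7}
Tree: B1–B2, B2–B3, B3–B4
Every bag has size at most 5, so the width is 5 − 1 = 4 and tw(G) ≤ 4. For the lower bound: the 5 vertex sets {1,6}, {3,5}, {2,4}, {7}, {0} are disjoint, each induces a connected subgraph, and every pair is joined by at least one edge of G. Contracting each set to a single vertex therefore yields K_{5} as a minor, and since treewidth is minor-monotone, tw(G) ≥ tw(K_{5}) = 4. Hence tw(G) = 4 exactly.

4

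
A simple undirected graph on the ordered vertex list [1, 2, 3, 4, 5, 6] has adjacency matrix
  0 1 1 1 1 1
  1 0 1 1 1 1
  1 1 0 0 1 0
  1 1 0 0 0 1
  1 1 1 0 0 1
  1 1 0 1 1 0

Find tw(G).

A width-3 tree decomposition is:
Bags: B1 = {1, 2, 5, 6}  B2 = {1, 2, 3, 5}  B3 = {1, 2, 4, 6}
Tree: B1–B2, B1–B3
Each bag holds 4 vertices, so the decomposition has width 3, which upper-bounds the treewidth. For the lower bound, the 4 vertices {1, 2, 4, 6} are pairwise adjacent, and any tree decomposition puts a clique entirely inside one bag — forcing width ≥ 3. Combining the bounds, tw(G) = 3.

3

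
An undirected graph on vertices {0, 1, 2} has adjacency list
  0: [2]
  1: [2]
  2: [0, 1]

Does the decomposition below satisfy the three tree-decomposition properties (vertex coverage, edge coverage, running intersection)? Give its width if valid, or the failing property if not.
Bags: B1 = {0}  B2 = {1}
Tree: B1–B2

No — vertex 2 appears in no bag.

A tree decomposition must satisfy three properties: every vertex lies in some bag; for every edge, both endpoints lie together in some bag; and for every vertex, the bags containing it form a connected subtree. Here vertex 2 appears in no bag, so the decomposition is invalid.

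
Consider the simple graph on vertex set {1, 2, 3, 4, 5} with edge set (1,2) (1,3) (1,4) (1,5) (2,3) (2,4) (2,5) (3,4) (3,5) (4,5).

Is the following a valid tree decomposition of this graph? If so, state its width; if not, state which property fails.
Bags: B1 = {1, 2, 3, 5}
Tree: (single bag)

No — vertex 4 appears in no bag.

A tree decomposition must satisfy three properties: every vertex lies in some bag; for every edge, both endpoints lie together in some bag; and for every vertex, the bags containing it form a connected subtree. Here vertex 4 appears in no bag, so the decomposition is invalid.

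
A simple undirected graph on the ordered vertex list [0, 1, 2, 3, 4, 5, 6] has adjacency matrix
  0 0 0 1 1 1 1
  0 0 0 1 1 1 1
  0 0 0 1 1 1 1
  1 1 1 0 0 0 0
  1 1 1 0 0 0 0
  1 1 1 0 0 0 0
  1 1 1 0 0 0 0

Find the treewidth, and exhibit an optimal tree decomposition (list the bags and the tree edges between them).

Treewidth 3.
Bags: B1 = {0, 1, 2, 5}  B2 = {0, 1, 2, 4}  B3 = {0, 1, 2, 6}  B4 = {0, 1, 2, 3}
Tree: B1–B2, B2–B3, B3–B4

Every bag has size at most 4, so the width is 4 − 1 = 3 and tw(G) ≤ 3. For the lower bound: the 4 vertex sets {0,5}, {1,4}, {2}, {6} are disjoint, each induces a connected subgraph, and every pair is joined by at least one edge of G. Contracting each set to a single vertex therefore yields K_{4} as a minor, and since treewidth is minor-monotone, tw(G) ≥ tw(K_{4}) = 3. The upper and lower bounds meet at 3, so that is the treewidth.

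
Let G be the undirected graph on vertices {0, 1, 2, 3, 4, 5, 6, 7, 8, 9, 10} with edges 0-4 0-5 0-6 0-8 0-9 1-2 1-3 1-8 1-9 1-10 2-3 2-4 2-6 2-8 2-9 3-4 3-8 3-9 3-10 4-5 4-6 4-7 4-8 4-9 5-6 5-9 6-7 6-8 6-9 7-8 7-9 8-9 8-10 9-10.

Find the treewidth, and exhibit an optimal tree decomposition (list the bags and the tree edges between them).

Every bag has size at most 5, so the width is 5 − 1 = 4 and tw(G) ≤ 4. On the other hand G contains the 5-clique {1, 3, 8, 9, 10}. A clique must lie in a single bag of any decomposition, so no decomposition can have width below 4. The upper and lower bounds meet at 4, so that is the treewidth.

Treewidth 4.
One optimal decomposition is:
Bags: B1 = {0, 4, 6, 8, 9}  B2 = {0, 4, 5, 6, 9}  B3 = {2, 4, 6, 8, 9}  B4 = {4, 6, 7, 8, 9}  B5 = {2, 3, 4, 8, 9}  B6 = {1, 2, 3, 8, 9}  B7 = {1, 3, 8, 9, 10}
Tree: B1–B2, B1–B3, B1–B4, B3–B5, B5–B6, B6–B7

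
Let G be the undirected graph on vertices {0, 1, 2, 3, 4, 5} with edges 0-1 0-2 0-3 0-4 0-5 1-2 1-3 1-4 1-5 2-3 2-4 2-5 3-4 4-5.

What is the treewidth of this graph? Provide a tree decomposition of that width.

Each bag holds 5 vertices, so the decomposition has width 4, which upper-bounds the treewidth. On the other hand G contains the 5-clique {0, 1, 2, 3, 4}. A clique must lie in a single bag of any decomposition, so no decomposition can have width below 4. Combining the bounds, tw(G) = 4.

Treewidth 4.
One optimal decomposition is:
Bags: B1 = {0, 1, 2, 3, 4}  B2 = {0, 1, 2, 4, 5}
Tree: B1–B2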